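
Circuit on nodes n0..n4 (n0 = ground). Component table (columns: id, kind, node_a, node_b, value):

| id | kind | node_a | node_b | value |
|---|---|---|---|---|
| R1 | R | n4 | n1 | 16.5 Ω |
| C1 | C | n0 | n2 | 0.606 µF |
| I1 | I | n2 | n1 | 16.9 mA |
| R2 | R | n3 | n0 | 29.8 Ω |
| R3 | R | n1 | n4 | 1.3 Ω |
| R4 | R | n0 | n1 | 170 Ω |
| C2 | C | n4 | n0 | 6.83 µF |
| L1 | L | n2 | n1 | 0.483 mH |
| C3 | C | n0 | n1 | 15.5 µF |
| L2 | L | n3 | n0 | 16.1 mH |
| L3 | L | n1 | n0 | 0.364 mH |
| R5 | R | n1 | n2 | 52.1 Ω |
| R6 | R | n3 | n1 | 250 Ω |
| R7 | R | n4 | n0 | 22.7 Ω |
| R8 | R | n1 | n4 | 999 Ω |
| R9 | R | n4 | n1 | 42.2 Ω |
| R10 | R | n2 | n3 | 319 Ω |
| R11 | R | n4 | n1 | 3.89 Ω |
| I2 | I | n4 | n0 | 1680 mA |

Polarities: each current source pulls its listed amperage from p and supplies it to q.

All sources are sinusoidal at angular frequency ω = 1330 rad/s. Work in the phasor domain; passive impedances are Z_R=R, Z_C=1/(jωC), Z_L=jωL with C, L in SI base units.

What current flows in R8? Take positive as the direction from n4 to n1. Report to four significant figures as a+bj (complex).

-0.001460+4.194e-05j A

Element admittances at ω=1330 rad/s:
  Y(R1) = 0.06061+0.000j S between n4,n1
  Y(C1) = 0.000+0.0008060j S between n0,n2
  I1: injects 0.0169 A into n1 (from n2)
  Y(R2) = 0.03356+0.000j S between n3,n0
  Y(R3) = 0.7692+0.000j S between n1,n4
  Y(R4) = 0.005882+0.000j S between n0,n1
  Y(C2) = 0.000+0.009084j S between n4,n0
  Y(L1) = 0.000-1.557j S between n2,n1
  Y(C3) = 0.000+0.02062j S between n0,n1
  Y(L2) = 0.000-0.04670j S between n3,n0
  Y(L3) = 0.000-2.066j S between n1,n0
  Y(R5) = 0.01919+0.000j S between n1,n2
  Y(R6) = 0.004000+0.000j S between n3,n1
  Y(R7) = 0.04405+0.000j S between n4,n0
  Y(R8) = 0.001001+0.000j S between n1,n4
  Y(R9) = 0.02370+0.000j S between n4,n1
  Y(R10) = 0.003135+0.000j S between n2,n3
  Y(R11) = 0.2571+0.000j S between n4,n1
  I2: injects 1.68 A into n0 (from n4)
Assemble and solve the 4×4 MNA system:
  V(n1)=-0.02763-0.7927j  V(n2)=-0.02928-0.8038j  V(n3)=0.06712-0.06282j  V(n4)=-1.486-0.7508j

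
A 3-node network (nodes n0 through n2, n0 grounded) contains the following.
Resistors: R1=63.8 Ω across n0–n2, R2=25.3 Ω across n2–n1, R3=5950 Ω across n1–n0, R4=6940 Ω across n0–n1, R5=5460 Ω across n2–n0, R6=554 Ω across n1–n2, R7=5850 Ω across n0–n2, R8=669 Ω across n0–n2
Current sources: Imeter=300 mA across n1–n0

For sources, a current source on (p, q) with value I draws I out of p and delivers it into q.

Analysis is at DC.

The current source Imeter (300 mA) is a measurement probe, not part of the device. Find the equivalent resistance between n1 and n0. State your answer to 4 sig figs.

MNA unknowns: 2 node voltages V₁..V_2
R1: Y=0.01567 on G[0,2]
R2: Y=0.03953 on G[2,1]
R3: Y=0.0001681 on G[1,0]
R4: Y=0.0001441 on G[0,1]
R5: Y=0.0001832 on G[2,0]
R6: Y=0.001805 on G[1,2]
R7: Y=0.0001709 on G[0,2]
R8: Y=0.001495 on G[0,2]
Imeter: z[1]−=0.3, z[0]+=0.3
solve → V1=-23.78, V2=-16.70

R_eq = 79.25 Ω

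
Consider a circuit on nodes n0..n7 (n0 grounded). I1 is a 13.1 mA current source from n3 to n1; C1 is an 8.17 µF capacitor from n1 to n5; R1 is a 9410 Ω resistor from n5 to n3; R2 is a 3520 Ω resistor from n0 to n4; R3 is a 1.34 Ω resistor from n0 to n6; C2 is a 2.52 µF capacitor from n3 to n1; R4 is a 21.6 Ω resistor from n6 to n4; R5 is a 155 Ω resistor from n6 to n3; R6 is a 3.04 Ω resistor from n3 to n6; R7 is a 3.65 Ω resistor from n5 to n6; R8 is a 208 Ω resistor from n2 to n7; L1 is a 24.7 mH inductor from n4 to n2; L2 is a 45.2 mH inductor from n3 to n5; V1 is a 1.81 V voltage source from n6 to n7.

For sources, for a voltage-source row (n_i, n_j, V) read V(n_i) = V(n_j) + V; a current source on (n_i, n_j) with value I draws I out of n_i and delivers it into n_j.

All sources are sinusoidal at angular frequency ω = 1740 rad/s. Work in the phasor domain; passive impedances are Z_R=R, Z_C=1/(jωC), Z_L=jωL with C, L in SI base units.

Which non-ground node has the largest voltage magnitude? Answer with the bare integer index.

7

MNA unknowns: 7 node voltages V₁..V_7 plus 1 source current (V1)
I1: z[3]−=0.0131, z[1]+=0.0131
C1: Y=0.000+0.01422j on G[1,5]
R1: Y=0.0001063+0.000j on G[5,3]
R2: Y=0.0002841+0.000j on G[0,4]
R3: Y=0.7463+0.000j on G[0,6]
C2: Y=0.000+0.004385j on G[3,1]
R4: Y=0.04630+0.000j on G[6,4]
R5: Y=0.006452+0.000j on G[6,3]
R6: Y=0.3289+0.000j on G[3,6]
R7: Y=0.2740+0.000j on G[5,6]
R8: Y=0.004808+0.000j on G[2,7]
L1: Y=0.000-0.02327j on G[4,2]
L2: Y=0.000-0.01271j on G[3,5]
V1: row V6−V7=1.81, i_V1 at 6,7
solve → V1=0.02086-0.7030j, V2=-0.2249-0.2969j, V3=-0.02965-0.001856j, V4=-0.1635+0.03063j, V5=0.03644+0.002246j, V6=6.226e-05-1.166e-05j, V7=-1.810-1.166e-05j
aux → i_V1=-0.007620+0.001427j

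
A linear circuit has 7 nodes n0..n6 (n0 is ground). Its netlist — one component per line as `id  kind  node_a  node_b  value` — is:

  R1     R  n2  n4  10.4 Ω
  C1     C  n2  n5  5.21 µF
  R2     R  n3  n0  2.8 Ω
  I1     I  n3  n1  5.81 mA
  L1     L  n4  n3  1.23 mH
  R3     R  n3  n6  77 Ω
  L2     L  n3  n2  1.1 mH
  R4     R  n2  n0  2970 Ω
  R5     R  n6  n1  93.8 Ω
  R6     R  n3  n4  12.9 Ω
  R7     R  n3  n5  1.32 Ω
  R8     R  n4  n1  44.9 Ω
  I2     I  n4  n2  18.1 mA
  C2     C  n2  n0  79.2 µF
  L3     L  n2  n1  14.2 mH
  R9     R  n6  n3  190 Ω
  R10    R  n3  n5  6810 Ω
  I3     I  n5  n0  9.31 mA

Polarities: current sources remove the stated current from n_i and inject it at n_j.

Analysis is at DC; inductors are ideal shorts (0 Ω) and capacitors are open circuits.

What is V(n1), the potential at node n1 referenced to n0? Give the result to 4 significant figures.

-0.02604 V

MNA unknowns: 6 node voltages V₁..V_6 plus 3 source currents (L1, L2, L3)
R1: Y=0.09615 on G[2,4]
C1: Y=0.000 on G[2,5]
R2: Y=0.3571 on G[3,0]
I1: z[3]−=0.00581, z[1]+=0.00581
L1: row V4−V3=0, i_L1 at 4,3
R3: Y=0.01299 on G[3,6]
L2: row V3−V2=0, i_L2 at 3,2
R4: Y=0.0003367 on G[2,0]
R5: Y=0.01066 on G[6,1]
R6: Y=0.07752 on G[3,4]
R7: Y=0.7576 on G[3,5]
R8: Y=0.02227 on G[4,1]
I2: z[4]−=0.0181, z[2]+=0.0181
C2: Y=0.000 on G[2,0]
L3: row V2−V1=0, i_L3 at 2,1
R9: Y=0.005263 on G[6,3]
R10: Y=0.0001468 on G[3,5]
I3: z[5]−=0.00931, z[0]+=0.00931
solve → V1=-0.02604, V2=-0.02604, V3=-0.02604, V4=-0.02604, V5=-0.03833, V6=-0.02604
aux → i_L1=-0.01810, i_L2=-0.02392, i_L3=-0.005810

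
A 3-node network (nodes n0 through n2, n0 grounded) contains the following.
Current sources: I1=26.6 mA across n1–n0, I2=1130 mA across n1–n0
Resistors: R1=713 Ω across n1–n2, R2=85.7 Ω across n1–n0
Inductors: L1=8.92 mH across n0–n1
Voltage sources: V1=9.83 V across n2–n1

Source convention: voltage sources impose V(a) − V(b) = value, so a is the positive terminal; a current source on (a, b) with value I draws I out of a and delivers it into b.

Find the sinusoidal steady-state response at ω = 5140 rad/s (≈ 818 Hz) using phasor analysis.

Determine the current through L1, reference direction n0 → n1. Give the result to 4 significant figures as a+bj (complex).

MNA unknowns: 2 node voltages V₁..V_2 plus 1 source current (V1)
I1: z[1]−=0.0266, z[0]+=0.0266
R1: Y=0.001403+0.000j on G[1,2]
R2: Y=0.01167+0.000j on G[1,0]
L1: Y=0.000-0.02181j on G[0,1]
I2: z[1]−=1.13, z[0]+=1.13
V1: row V2−V1=9.83, i_V1 at 2,1
solve → V1=-22.06-41.23j, V2=-12.23-41.23j
aux → i_V1=-0.01379+0.000j

0.8992-0.4811j A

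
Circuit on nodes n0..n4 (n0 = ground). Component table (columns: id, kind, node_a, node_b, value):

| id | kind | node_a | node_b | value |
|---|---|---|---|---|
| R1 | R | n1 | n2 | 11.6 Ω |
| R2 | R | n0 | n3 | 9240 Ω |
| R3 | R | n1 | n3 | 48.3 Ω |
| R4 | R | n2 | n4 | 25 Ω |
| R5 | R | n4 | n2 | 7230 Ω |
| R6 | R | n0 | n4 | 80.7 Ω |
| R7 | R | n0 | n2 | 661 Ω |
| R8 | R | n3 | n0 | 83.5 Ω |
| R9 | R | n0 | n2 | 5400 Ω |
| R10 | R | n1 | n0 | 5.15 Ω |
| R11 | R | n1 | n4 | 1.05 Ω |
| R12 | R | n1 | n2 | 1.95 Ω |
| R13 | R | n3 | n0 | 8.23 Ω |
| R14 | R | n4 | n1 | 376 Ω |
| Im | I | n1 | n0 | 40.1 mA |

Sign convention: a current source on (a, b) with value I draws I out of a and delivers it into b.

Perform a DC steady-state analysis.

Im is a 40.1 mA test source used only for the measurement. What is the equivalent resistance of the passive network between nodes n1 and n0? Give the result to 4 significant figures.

Element admittances at DC:
  Y(R1) = 0.08621 S between n1,n2
  Y(R2) = 0.0001082 S between n0,n3
  Y(R3) = 0.02070 S between n1,n3
  Y(R4) = 0.04000 S between n2,n4
  Y(R5) = 0.0001383 S between n4,n2
  Y(R6) = 0.01239 S between n0,n4
  Y(R7) = 0.001513 S between n0,n2
  Y(R8) = 0.01198 S between n3,n0
  Y(R9) = 0.0001852 S between n0,n2
  Y(R10) = 0.1942 S between n1,n0
  Y(R11) = 0.9524 S between n1,n4
  Y(R12) = 0.5128 S between n1,n2
  Y(R13) = 0.1215 S between n3,n0
  Y(R14) = 0.002660 S between n4,n1
  Im: injects 0.0401 A into n0 (from n1)
Assemble and solve the 4×4 MNA system:
  V(n1)=-0.1774  V(n2)=-0.1768  V(n3)=-0.02381  V(n4)=-0.1752

R_eq = 4.424 Ω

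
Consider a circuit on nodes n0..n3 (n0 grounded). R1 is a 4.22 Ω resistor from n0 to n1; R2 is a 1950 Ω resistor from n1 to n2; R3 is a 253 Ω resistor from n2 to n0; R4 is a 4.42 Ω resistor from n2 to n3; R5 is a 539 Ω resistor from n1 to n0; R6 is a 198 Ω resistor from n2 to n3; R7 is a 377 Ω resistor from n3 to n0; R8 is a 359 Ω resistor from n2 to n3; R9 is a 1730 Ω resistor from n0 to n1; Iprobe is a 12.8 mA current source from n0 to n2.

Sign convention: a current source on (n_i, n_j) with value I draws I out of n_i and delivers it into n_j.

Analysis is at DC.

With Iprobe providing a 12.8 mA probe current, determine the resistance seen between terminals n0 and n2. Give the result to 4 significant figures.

Apply KCL at each of the 3 non-ground nodes and solve the resulting linear system.
Node n1: branches {R1, R2, R5, R9} → V_1 = 0.003861
Node n2: branches {R2, R3, R4, R6, R8, Iprobe} → V_2 = 1.806
Node n3: branches {R4, R6, R7, R8} → V_3 = 1.786

R_eq = 141.1 Ω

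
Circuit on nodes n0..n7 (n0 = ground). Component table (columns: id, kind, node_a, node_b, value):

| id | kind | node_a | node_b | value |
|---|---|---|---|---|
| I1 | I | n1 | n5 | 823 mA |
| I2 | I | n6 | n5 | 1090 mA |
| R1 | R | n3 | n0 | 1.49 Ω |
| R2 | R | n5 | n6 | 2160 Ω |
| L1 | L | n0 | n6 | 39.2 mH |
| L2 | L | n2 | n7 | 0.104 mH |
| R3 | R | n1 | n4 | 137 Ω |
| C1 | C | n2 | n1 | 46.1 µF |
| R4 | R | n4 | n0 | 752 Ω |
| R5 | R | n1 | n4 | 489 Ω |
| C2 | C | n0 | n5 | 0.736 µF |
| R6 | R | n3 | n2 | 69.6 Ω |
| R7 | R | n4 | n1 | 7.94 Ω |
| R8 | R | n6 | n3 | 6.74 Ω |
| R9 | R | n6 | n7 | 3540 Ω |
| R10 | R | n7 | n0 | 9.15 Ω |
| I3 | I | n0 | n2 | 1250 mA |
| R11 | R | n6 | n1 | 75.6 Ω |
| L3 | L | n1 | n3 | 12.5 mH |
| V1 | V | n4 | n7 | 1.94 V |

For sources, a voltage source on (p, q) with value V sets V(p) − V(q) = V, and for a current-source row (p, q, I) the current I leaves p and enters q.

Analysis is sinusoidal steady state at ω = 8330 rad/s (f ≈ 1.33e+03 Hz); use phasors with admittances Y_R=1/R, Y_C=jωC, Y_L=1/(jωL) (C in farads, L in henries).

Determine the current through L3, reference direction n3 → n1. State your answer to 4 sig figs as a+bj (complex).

-0.02085+0.02723j A

Apply KCL at each of the 7 non-ground nodes and solve the resulting linear system.
Node n1: branches {I1, R3, C1, R5, R7, R11, L3} → V_1 = 1.532+1.953j
Node n2: branches {L2, C1, R6, I3} → V_2 = 2.318+0.3041j
Node n3: branches {R1, R6, R8, L3} → V_3 = -1.303-0.2175j
Node n4: branches {R3, R4, R5, R7, V1} → V_4 = 3.990-0.1851j
Node n5: branches {I1, I2, R2, C2} → V_5 = 23.30-309.7j
Node n6: branches {I2, R2, L1, R8, R9, R11} → V_6 = -7.690-1.068j
Node n7: branches {L2, R9, R10, V1} → V_7 = 2.050-0.1851j
Source currents: i(V1)=-0.3379+0.2895j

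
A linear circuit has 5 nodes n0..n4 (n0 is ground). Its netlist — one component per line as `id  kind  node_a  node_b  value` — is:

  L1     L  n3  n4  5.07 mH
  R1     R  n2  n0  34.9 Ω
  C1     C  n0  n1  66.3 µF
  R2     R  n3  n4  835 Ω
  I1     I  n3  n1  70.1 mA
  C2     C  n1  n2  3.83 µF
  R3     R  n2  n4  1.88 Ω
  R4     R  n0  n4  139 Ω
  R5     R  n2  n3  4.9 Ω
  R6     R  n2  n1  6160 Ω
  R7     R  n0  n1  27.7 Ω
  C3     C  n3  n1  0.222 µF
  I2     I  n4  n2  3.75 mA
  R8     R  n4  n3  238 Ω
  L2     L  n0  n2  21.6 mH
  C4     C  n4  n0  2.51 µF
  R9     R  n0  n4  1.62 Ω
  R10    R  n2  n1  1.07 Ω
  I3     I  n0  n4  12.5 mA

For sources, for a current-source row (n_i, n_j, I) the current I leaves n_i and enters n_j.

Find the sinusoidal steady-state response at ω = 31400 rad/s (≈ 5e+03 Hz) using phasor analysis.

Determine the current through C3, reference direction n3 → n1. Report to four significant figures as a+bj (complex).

MNA unknowns: 4 node voltages V₁..V_4
L1: Y=0.000-0.006281j on G[3,4]
R1: Y=0.02865+0.000j on G[2,0]
C1: Y=0.000+2.082j on G[0,1]
R2: Y=0.001198+0.000j on G[3,4]
I1: z[3]−=0.0701, z[1]+=0.0701
C2: Y=0.000+0.1203j on G[1,2]
R3: Y=0.5319+0.000j on G[2,4]
R4: Y=0.007194+0.000j on G[0,4]
R5: Y=0.2041+0.000j on G[2,3]
R6: Y=0.0001623+0.000j on G[2,1]
R7: Y=0.03610+0.000j on G[0,1]
C3: Y=0.000+0.006971j on G[3,1]
I2: z[4]−=0.00375, z[2]+=0.00375
R8: Y=0.004202+0.000j on G[4,3]
L2: Y=0.000-0.001474j on G[0,2]
C4: Y=0.000+0.07881j on G[4,0]
R9: Y=0.6173+0.000j on G[0,4]
R10: Y=0.9346+0.000j on G[2,1]
I3: z[0]−=0.0125, z[4]+=0.0125
solve → V1=0.0002260-0.01154j, V2=-0.04781-0.002454j, V3=-0.3812-0.0005991j, V4=-0.01601+0.001934j

-7.625e-05-0.002659j A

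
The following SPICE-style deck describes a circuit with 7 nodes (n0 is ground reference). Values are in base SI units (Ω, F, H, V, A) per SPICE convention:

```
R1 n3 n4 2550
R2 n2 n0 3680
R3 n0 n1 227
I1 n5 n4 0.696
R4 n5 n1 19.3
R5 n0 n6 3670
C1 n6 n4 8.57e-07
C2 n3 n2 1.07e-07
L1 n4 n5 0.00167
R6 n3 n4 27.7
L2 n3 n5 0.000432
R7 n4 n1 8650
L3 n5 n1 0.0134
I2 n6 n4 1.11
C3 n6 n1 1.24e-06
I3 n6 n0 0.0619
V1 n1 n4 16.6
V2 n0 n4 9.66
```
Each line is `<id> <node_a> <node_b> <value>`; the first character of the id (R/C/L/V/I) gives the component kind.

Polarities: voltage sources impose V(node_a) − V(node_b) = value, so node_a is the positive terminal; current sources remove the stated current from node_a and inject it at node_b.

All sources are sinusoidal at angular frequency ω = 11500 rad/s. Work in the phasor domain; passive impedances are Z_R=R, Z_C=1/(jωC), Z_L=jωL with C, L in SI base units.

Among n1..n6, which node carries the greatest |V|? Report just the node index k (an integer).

MNA unknowns: 6 node voltages V₁..V_6 plus 2 source currents (V1, V2)
R1: Y=0.0003922+0.000j on G[3,4]
R2: Y=0.0002717+0.000j on G[2,0]
R3: Y=0.004405+0.000j on G[0,1]
I1: z[5]−=0.696, z[4]+=0.696
R4: Y=0.05181+0.000j on G[5,1]
R5: Y=0.0002725+0.000j on G[0,6]
C1: Y=0.000+0.009855j on G[6,4]
C2: Y=0.000+0.001231j on G[3,2]
L1: Y=0.000-0.05207j on G[4,5]
R6: Y=0.03610+0.000j on G[3,4]
L2: Y=0.000-0.2013j on G[3,5]
R7: Y=0.0001156+0.000j on G[4,1]
L3: Y=0.000-0.006489j on G[5,1]
I2: z[6]−=1.11, z[4]+=1.11
C3: Y=0.000+0.01426j on G[6,1]
I3: z[6]−=0.0619, z[0]+=0.0619
V1: row V1−V4=16.6, i_V1 at 1,4
V2: row V0−V4=9.66, i_V2 at 0,4
solve → V1=6.940+0.000j, V2=-7.473-1.843j, V3=-7.880-0.1926j, V4=-9.660+0.000j, V5=-7.843+0.1200j, V6=-0.3931+48.59j
aux → i_V1=-1.491-0.002421j, i_V2=0.09033+0.01274j

6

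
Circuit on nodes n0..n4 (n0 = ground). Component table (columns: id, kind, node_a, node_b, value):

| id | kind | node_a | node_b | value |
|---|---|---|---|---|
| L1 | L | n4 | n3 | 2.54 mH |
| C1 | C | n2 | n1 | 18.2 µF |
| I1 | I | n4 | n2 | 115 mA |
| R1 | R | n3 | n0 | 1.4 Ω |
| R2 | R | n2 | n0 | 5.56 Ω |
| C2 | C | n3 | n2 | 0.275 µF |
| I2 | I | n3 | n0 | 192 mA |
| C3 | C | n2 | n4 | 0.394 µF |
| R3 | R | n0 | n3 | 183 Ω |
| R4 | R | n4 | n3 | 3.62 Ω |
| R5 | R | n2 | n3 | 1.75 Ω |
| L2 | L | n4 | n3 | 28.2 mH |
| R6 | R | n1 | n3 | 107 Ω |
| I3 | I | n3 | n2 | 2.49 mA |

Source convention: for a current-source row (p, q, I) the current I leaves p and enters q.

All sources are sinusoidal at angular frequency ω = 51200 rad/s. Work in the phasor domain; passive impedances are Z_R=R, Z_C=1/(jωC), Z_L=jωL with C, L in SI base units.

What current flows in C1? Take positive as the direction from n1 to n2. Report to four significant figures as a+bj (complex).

Apply KCL at each of the 4 non-ground nodes and solve the resulting linear system.
Node n1: branches {C1, R6} → V_1 = -0.04270-0.01515j
Node n2: branches {C1, I1, R2, C2, C3, R5, I3} → V_2 = -0.04289-0.01729j
Node n3: branches {L1, R1, C2, I2, R3, R4, R5, L2, R6, I3} → V_3 = -0.2560+0.004320j
Node n4: branches {L1, I1, C3, R4, L2} → V_4 = -0.6693+0.03753j

-0.001994+0.0001819j A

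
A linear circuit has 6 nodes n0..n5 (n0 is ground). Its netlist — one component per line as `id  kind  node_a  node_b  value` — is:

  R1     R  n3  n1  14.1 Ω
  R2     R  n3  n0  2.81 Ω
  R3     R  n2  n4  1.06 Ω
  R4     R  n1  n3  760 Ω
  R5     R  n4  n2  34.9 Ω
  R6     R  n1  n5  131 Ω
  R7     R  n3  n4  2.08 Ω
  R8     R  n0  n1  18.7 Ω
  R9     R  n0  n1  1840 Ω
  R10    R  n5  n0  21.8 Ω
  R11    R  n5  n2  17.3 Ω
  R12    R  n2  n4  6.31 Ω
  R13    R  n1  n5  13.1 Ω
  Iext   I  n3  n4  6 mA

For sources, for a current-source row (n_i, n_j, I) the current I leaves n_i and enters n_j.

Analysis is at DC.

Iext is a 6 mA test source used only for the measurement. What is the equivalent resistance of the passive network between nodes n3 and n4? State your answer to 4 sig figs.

R_eq = 1.944 Ω

MNA unknowns: 5 node voltages V₁..V_5
R1: Y=0.07092 on G[3,1]
R2: Y=0.3559 on G[3,0]
R3: Y=0.9434 on G[2,4]
R4: Y=0.001316 on G[1,3]
R5: Y=0.02865 on G[4,2]
R6: Y=0.007634 on G[1,5]
R7: Y=0.4808 on G[3,4]
R8: Y=0.05348 on G[0,1]
R9: Y=0.0005435 on G[0,1]
R10: Y=0.04587 on G[5,0]
R11: Y=0.05780 on G[5,2]
R12: Y=0.1585 on G[2,4]
R13: Y=0.07634 on G[1,5]
Iext: z[3]−=0.006, z[4]+=0.006
solve → V1=0.001301, V2=0.01063, V3=-0.0006945, V4=0.01097, V5=0.003855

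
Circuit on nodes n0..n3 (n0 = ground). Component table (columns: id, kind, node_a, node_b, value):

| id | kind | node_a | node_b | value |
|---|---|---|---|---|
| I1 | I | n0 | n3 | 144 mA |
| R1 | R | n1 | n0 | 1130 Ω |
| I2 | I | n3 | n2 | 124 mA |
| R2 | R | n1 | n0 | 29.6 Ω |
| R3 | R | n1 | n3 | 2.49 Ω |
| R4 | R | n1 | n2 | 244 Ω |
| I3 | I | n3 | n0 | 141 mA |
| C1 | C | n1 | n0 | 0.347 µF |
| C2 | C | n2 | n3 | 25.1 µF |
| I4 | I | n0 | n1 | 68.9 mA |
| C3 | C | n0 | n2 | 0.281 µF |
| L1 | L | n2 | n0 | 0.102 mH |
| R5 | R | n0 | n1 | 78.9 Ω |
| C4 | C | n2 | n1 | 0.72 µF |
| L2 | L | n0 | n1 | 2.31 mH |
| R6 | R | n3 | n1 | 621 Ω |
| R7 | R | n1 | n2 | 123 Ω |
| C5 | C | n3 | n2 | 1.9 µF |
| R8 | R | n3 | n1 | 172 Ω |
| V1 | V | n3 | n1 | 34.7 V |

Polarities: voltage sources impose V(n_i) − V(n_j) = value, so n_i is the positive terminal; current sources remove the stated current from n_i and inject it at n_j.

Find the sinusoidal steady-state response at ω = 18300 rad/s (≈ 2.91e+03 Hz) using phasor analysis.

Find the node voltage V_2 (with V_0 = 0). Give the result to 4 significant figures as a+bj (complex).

Apply KCL at each of the 3 non-ground nodes and solve the resulting linear system.
Node n1: branches {R1, R2, R3, R4, C1, I4, R5, C4, L2, R6, R7, R8, V1} → V_1 = -33.75-0.7399j
Node n2: branches {I2, R4, C2, C3, L1, C4, R7, C5} → V_2 = 1.035+3.171j
Node n3: branches {I1, I2, R3, I3, C2, R6, C5, R8, V1} → V_3 = 0.9480-0.7399j
Source currents: i(V1)=-16.25+0.04289j

1.035+3.171j V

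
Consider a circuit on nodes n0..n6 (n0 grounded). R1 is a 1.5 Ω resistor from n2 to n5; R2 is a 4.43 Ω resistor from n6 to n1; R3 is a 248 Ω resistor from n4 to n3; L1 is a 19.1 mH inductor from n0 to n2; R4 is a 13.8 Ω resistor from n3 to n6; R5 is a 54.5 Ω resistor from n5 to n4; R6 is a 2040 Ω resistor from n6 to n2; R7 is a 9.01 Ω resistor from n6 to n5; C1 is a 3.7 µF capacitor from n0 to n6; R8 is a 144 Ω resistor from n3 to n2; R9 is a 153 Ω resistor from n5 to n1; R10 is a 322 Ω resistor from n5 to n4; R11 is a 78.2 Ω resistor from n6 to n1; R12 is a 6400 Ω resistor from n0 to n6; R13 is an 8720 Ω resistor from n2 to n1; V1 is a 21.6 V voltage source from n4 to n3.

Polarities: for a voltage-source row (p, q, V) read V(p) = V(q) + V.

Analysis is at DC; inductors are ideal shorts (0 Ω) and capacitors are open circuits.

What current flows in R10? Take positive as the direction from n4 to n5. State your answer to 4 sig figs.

0.04743 A

Element admittances at DC:
  Y(R1) = 0.6667 S between n2,n5
  Y(R2) = 0.2257 S between n6,n1
  Y(R3) = 0.004032 S between n4,n3
  L1: short n0↔n2 (DC inductor)
  Y(R4) = 0.07246 S between n3,n6
  Y(R5) = 0.01835 S between n5,n4
  Y(R6) = 0.0004902 S between n6,n2
  Y(R7) = 0.1110 S between n6,n5
  Y(C1) = 0.000 S between n0,n6
  Y(R8) = 0.006944 S between n3,n2
  Y(R9) = 0.006536 S between n5,n1
  Y(R10) = 0.003106 S between n5,n4
  Y(R11) = 0.01279 S between n6,n1
  Y(R12) = 0.0001563 S between n0,n6
  Y(R13) = 0.0001147 S between n2,n1
  V1: constraint V(n4)−V(n3) = 21.6
Assemble and solve the 8×8 MNA system:
  V(n1)=-2.273  V(n2)=0.000  V(n3)=-6.260  V(n4)=15.34  V(n5)=0.06787  V(n6)=-2.339
  i(L1)=-0.0003654  i(V1)=-0.4147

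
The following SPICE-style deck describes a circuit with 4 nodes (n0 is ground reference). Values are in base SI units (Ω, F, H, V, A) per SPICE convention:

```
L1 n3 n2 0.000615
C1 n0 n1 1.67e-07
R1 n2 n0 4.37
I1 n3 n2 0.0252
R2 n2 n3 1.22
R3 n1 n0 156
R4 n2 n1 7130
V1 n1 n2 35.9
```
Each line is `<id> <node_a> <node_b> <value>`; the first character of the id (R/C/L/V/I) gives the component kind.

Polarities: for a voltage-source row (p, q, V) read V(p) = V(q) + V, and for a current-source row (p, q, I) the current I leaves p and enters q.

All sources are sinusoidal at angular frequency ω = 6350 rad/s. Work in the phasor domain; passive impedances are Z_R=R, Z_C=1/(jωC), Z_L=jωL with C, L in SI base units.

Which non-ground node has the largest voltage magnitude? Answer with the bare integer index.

1

Element admittances at ω=6350 rad/s:
  Y(L1) = 0.000-0.2561j S between n3,n2
  Y(C1) = 0.000+0.001060j S between n0,n1
  Y(R1) = 0.2288+0.000j S between n2,n0
  I1: injects 0.0252 A into n2 (from n3)
  Y(R2) = 0.8197+0.000j S between n2,n3
  Y(R3) = 0.006410+0.000j S between n1,n0
  Y(R4) = 0.0001403+0.000j S between n2,n1
  V1: constraint V(n1)−V(n2) = 35.9
Assemble and solve the 4×4 MNA system:
  V(n1)=34.92-0.1574j  V(n2)=-0.9790-0.1574j  V(n3)=-1.007-0.1662j
  i(V1)=-0.2291-0.03602j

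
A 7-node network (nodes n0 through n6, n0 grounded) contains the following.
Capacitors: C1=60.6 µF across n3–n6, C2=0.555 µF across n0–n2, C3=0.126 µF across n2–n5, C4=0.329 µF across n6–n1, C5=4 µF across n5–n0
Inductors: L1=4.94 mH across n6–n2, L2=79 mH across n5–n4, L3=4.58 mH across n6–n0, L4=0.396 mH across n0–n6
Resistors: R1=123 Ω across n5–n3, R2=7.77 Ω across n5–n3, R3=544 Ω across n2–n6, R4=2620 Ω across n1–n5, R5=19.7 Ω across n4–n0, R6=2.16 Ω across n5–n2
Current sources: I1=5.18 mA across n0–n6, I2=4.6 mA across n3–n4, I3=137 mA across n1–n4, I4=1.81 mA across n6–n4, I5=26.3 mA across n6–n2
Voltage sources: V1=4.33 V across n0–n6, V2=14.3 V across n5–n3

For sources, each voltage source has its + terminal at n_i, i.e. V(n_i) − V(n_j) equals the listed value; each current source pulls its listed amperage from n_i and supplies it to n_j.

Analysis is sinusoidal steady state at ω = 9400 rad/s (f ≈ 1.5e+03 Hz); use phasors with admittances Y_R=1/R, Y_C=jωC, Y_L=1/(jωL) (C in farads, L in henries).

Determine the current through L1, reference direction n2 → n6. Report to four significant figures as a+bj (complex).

MNA unknowns: 6 node voltages V₁..V_6 plus 2 source currents (V1, V2)
C1: Y=0.000+0.5696j on G[3,6]
L1: Y=0.000-0.02154j on G[6,2]
C2: Y=0.000+0.005217j on G[0,2]
R1: Y=0.008130+0.000j on G[5,3]
I1: z[0]−=0.00518, z[6]+=0.00518
R2: Y=0.1287+0.000j on G[5,3]
C3: Y=0.000+0.001184j on G[2,5]
R3: Y=0.001838+0.000j on G[2,6]
I2: z[3]−=0.0046, z[4]+=0.0046
L2: Y=0.000-0.001347j on G[5,4]
C4: Y=0.000+0.003093j on G[6,1]
R4: Y=0.0003817+0.000j on G[1,5]
C5: Y=0.000+0.03760j on G[5,0]
L3: Y=0.000-0.02323j on G[6,0]
L4: Y=0.000-0.2686j on G[0,6]
R5: Y=0.05076+0.000j on G[4,0]
I3: z[1]−=0.137, z[4]+=0.137
I4: z[6]−=0.00181, z[4]+=0.00181
I5: z[6]−=0.0263, z[2]+=0.0263
R6: Y=0.4630+0.000j on G[5,2]
V1: row V0−V6=4.33, i_V1 at 0,6
V2: row V5−V3=14.3, i_V2 at 5,3
solve → V1=-9.499+41.92j, V2=9.791+0.5795j, V3=-4.491+0.03521j, V4=2.831-0.1851j, V5=9.809+0.03521j, V6=-4.330+0.000j
aux → i_V1=0.1342+1.674j, i_V2=-1.972-0.09150j

0.01248-0.3041j A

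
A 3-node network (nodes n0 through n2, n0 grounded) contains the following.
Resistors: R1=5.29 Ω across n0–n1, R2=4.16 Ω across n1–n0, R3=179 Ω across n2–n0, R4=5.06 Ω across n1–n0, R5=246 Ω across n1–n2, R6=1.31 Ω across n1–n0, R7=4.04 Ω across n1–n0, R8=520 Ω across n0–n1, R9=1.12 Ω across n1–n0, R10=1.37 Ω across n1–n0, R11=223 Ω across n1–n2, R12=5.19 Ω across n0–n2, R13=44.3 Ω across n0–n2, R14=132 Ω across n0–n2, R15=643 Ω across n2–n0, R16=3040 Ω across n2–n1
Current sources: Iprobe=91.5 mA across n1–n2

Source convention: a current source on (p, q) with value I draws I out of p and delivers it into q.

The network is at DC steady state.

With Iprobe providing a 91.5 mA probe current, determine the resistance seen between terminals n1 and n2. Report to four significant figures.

R_eq = 4.470 Ω

MNA unknowns: 2 node voltages V₁..V_2
R1: Y=0.1890 on G[0,1]
R2: Y=0.2404 on G[1,0]
R3: Y=0.005587 on G[2,0]
R4: Y=0.1976 on G[1,0]
R5: Y=0.004065 on G[1,2]
R6: Y=0.7634 on G[1,0]
R7: Y=0.2475 on G[1,0]
R8: Y=0.001923 on G[0,1]
R9: Y=0.8929 on G[1,0]
R10: Y=0.7299 on G[1,0]
R11: Y=0.004484 on G[1,2]
R12: Y=0.1927 on G[0,2]
R13: Y=0.02257 on G[0,2]
R14: Y=0.007576 on G[0,2]
R15: Y=0.001555 on G[2,0]
R16: Y=0.0003289 on G[2,1]
Iprobe: z[1]−=0.0915, z[2]+=0.0915
solve → V1=-0.02693, V2=0.3821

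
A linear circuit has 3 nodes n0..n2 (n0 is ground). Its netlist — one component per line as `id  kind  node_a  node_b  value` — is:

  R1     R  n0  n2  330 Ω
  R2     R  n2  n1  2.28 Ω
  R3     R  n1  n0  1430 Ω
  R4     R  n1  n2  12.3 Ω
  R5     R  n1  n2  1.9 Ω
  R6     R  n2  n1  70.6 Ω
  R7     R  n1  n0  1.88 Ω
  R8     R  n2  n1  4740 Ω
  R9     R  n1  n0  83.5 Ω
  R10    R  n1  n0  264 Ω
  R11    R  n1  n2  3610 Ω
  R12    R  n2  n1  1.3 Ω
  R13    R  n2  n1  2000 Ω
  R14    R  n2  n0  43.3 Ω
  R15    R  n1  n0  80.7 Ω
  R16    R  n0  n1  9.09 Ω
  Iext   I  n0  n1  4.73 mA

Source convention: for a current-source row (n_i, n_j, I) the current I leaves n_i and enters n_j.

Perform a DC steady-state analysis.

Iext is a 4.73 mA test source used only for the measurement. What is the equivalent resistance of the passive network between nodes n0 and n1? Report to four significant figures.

MNA unknowns: 2 node voltages V₁..V_2
R1: Y=0.003030 on G[0,2]
R2: Y=0.4386 on G[2,1]
R3: Y=0.0006993 on G[1,0]
R4: Y=0.08130 on G[1,2]
R5: Y=0.5263 on G[1,2]
R6: Y=0.01416 on G[2,1]
R7: Y=0.5319 on G[1,0]
R8: Y=0.0002110 on G[2,1]
R9: Y=0.01198 on G[1,0]
R10: Y=0.003788 on G[1,0]
R11: Y=0.0002770 on G[1,2]
R12: Y=0.7692 on G[2,1]
R13: Y=0.0005000 on G[2,1]
R14: Y=0.02309 on G[2,0]
R15: Y=0.01239 on G[1,0]
R16: Y=0.1100 on G[0,1]
Iext: z[0]−=0.00473, z[1]+=0.00473
solve → V1=0.006791, V2=0.006695

R_eq = 1.436 Ω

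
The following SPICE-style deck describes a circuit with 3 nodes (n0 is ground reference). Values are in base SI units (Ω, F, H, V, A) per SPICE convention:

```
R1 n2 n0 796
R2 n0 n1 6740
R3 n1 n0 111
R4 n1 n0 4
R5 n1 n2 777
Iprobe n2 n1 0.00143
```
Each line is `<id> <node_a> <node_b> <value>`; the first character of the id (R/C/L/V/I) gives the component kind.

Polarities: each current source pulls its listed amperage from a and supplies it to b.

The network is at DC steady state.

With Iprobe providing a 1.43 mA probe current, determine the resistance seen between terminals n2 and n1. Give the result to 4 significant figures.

MNA unknowns: 2 node voltages V₁..V_2
R1: Y=0.001256 on G[2,0]
R2: Y=0.0001484 on G[0,1]
R3: Y=0.009009 on G[1,0]
R4: Y=0.2500 on G[1,0]
R5: Y=0.001287 on G[1,2]
Iprobe: z[2]−=0.00143, z[1]+=0.00143
solve → V1=0.002719, V2=-0.5609

R_eq = 394.1 Ω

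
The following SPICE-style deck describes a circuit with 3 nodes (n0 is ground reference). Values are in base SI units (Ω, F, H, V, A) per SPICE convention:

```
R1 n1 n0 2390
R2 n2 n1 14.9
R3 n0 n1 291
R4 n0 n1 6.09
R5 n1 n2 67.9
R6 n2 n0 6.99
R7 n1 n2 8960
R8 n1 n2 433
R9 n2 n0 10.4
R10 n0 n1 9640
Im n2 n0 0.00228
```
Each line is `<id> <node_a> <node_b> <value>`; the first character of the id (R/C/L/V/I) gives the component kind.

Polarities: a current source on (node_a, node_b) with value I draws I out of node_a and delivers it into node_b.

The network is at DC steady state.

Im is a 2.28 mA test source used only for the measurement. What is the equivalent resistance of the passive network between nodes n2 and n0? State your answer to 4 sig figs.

Apply KCL at each of the 2 non-ground nodes and solve the resulting linear system.
Node n1: branches {R1, R2, R3, R4, R5, R7, R8, R10} → V_1 = -0.002577
Node n2: branches {R2, R5, R6, R7, R8, R9, Im} → V_2 = -0.007720

R_eq = 3.386 Ω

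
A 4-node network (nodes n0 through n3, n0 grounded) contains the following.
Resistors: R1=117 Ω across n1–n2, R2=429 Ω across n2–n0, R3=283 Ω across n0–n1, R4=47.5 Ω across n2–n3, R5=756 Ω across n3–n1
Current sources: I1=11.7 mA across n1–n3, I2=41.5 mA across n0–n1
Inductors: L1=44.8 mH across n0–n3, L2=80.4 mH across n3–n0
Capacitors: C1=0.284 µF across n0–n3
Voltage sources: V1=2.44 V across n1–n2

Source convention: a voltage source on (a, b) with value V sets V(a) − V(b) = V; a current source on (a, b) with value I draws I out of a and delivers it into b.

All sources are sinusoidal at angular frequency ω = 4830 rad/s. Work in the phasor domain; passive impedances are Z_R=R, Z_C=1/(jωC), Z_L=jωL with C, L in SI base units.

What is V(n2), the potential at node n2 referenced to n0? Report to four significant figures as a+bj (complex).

2.569+2.423j V

MNA unknowns: 3 node voltages V₁..V_3 plus 1 source current (V1)
R1: Y=0.008547+0.000j on G[1,2]
I1: z[1]−=0.0117, z[3]+=0.0117
R2: Y=0.002331+0.000j on G[2,0]
L1: Y=0.000-0.004621j on G[0,3]
I2: z[0]−=0.0415, z[1]+=0.0415
R3: Y=0.003534+0.000j on G[0,1]
R4: Y=0.02105+0.000j on G[2,3]
C1: Y=0.000+0.001372j on G[0,3]
L2: Y=0.000-0.002575j on G[3,0]
R5: Y=0.001323+0.000j on G[3,1]
V1: row V1−V2=2.44, i_V1 at 1,2
solve → V1=5.009+2.423j, V2=2.569+2.423j, V3=2.440+3.058j
aux → i_V1=-0.01215-0.007722j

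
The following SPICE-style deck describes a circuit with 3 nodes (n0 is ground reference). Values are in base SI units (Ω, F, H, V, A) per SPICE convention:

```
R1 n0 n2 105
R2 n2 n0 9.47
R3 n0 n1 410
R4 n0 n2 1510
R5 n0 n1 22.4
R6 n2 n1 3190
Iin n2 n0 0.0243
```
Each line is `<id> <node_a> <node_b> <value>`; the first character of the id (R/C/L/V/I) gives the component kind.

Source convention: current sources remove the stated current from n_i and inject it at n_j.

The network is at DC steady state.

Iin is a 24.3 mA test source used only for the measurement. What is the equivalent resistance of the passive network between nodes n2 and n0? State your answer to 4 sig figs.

Apply KCL at each of the 2 non-ground nodes and solve the resulting linear system.
Node n1: branches {R3, R5, R6} → V_1 = -0.001384
Node n2: branches {R1, R2, R4, R6, Iin} → V_2 = -0.2093

R_eq = 8.614 Ω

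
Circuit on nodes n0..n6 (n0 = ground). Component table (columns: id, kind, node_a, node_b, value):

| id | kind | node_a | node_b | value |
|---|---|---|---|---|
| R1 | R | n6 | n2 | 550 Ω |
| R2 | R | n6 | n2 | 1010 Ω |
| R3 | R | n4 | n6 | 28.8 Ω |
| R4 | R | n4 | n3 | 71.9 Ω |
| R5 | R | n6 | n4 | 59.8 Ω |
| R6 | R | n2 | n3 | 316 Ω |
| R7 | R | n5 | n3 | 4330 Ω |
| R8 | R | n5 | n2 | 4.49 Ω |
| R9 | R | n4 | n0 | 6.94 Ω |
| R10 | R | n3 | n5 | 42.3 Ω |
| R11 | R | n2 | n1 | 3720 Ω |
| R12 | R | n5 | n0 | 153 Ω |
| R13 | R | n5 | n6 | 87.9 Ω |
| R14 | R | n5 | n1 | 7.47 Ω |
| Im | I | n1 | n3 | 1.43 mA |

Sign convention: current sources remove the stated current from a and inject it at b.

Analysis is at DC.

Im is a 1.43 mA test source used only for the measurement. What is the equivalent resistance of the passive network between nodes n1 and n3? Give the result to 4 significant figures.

R_eq = 36.28 Ω

Apply KCL at each of the 6 non-ground nodes and solve the resulting linear system.
Node n1: branches {R11, R14, Im} → V_1 = -0.02824
Node n2: branches {R1, R2, R6, R8, R11} → V_2 = -0.01685
Node n3: branches {R4, R6, R7, R10, Im} → V_3 = 0.02364
Node n4: branches {R3, R4, R5, R9} → V_4 = 0.0007977
Node n5: branches {R7, R8, R10, R12, R13, R14} → V_5 = -0.01759
Node n6: branches {R1, R2, R3, R5, R13} → V_6 = -0.003144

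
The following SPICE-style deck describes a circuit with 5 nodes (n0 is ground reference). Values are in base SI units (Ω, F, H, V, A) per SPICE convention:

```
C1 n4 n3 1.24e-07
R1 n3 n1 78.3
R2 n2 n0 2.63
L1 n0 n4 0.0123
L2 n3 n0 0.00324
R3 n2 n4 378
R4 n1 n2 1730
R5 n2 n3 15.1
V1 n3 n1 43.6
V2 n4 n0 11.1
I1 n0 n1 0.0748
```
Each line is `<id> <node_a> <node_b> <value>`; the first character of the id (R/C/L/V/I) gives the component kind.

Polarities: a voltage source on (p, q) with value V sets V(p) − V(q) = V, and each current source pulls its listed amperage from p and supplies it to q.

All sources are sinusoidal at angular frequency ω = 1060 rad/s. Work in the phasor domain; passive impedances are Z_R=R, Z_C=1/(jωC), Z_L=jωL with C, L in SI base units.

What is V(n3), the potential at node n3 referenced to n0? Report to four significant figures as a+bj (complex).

MNA unknowns: 4 node voltages V₁..V_4 plus 2 source currents (V1, V2)
C1: Y=0.000+0.0001314j on G[4,3]
R1: Y=0.01277+0.000j on G[3,1]
R2: Y=0.3802+0.000j on G[2,0]
L1: Y=0.000-0.07670j on G[0,4]
L2: Y=0.000-0.2912j on G[3,0]
R3: Y=0.002646+0.000j on G[2,4]
R4: Y=0.0005780+0.000j on G[1,2]
R5: Y=0.06623+0.000j on G[2,3]
V1: row V3−V1=43.6, i_V1 at 3,1
V2: row V4−V0=11.1, i_V2 at 4,0
I1: z[0]−=0.0748, z[1]+=0.0748
solve → V1=-43.54+0.3340j, V2=0.01821+0.04961j, V3=0.06025+0.3340j, V4=11.10+0.000j
aux → i_V1=-0.6568+0.0001644j, i_V2=-0.02936+0.8500j

0.06025+0.3340j V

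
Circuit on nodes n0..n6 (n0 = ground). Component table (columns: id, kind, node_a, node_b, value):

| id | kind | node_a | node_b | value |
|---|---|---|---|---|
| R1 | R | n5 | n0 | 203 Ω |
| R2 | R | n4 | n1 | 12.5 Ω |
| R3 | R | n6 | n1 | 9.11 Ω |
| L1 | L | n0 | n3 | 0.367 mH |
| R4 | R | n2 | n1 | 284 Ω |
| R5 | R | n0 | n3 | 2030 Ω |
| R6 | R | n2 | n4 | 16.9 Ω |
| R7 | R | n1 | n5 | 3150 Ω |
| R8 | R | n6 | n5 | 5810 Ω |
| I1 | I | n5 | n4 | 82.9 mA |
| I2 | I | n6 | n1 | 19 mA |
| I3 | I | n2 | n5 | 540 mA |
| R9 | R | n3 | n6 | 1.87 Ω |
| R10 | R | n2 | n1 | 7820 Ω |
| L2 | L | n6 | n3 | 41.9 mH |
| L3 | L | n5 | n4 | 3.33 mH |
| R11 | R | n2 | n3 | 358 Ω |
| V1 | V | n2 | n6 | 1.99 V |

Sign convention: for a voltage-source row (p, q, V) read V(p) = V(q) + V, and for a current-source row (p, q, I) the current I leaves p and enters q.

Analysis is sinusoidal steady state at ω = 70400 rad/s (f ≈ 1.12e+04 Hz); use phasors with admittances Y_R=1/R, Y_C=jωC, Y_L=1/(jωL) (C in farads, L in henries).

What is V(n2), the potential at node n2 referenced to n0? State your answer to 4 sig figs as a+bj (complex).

MNA unknowns: 6 node voltages V₁..V_6 plus 1 source current (V1)
R1: Y=0.004926+0.000j on G[5,0]
R2: Y=0.08000+0.000j on G[4,1]
R3: Y=0.1098+0.000j on G[6,1]
L1: Y=0.000-0.03870j on G[0,3]
R4: Y=0.003521+0.000j on G[2,1]
R5: Y=0.0004926+0.000j on G[0,3]
R6: Y=0.05917+0.000j on G[2,4]
R7: Y=0.0003175+0.000j on G[1,5]
R8: Y=0.0001721+0.000j on G[6,5]
I1: z[5]−=0.0829, z[4]+=0.0829
I2: z[6]−=0.019, z[1]+=0.019
I3: z[2]−=0.54, z[5]+=0.54
R9: Y=0.5348+0.000j on G[3,6]
R10: Y=0.0001279+0.000j on G[2,1]
L2: Y=0.000-0.0003390j on G[6,3]
L3: Y=0.000-0.004266j on G[5,4]
R11: Y=0.002793+0.000j on G[2,3]
V1: row V2−V6=1.99, i_V1 at 2,6
solve → V1=5.514-7.543j, V2=5.738-6.903j, V3=4.229-6.592j, V4=7.508-8.615j, V5=51.37+33.89j, V6=3.748-6.903j
aux → i_V1=-0.4403-0.1028j

5.738-6.903j V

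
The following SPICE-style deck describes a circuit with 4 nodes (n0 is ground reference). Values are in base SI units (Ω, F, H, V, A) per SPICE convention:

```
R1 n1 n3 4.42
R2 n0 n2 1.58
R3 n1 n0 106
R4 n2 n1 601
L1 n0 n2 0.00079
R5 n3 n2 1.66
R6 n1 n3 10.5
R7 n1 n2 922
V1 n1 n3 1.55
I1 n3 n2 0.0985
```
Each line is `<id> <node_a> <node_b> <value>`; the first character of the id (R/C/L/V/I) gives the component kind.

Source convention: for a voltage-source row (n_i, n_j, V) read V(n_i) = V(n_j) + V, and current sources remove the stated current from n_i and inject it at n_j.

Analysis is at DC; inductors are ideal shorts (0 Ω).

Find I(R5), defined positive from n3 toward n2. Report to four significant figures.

-0.1151 A

Element admittances at DC:
  Y(R1) = 0.2262 S between n1,n3
  Y(R2) = 0.6329 S between n0,n2
  Y(R3) = 0.009434 S between n1,n0
  Y(R4) = 0.001664 S between n2,n1
  L1: short n0↔n2 (DC inductor)
  Y(R5) = 0.6024 S between n3,n2
  Y(R6) = 0.09524 S between n1,n3
  Y(R7) = 0.001085 S between n1,n2
  V1: constraint V(n1)−V(n3) = 1.55
  I1: injects 0.0985 A into n2 (from n3)
Assemble and solve the 5×5 MNA system:
  V(n1)=1.359  V(n2)=0.000  V(n3)=-0.1910
  i(L1)=0.01282  i(V1)=-0.5149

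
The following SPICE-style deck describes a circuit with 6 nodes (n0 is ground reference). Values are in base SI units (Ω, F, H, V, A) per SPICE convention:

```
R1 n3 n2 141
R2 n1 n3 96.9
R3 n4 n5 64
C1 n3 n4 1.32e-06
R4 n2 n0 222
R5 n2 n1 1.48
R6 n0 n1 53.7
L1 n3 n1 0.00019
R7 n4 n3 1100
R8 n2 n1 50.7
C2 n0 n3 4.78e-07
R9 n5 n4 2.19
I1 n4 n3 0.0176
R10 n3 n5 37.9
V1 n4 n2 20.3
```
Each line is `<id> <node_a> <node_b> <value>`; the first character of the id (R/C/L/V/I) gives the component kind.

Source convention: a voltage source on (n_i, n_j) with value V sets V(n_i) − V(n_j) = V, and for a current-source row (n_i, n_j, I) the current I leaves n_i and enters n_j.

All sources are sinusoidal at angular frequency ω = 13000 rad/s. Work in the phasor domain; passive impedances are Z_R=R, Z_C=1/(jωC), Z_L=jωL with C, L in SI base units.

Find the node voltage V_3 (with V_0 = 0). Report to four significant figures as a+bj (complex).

Element admittances at ω=13000 rad/s:
  Y(R1) = 0.007092+0.000j S between n3,n2
  Y(R2) = 0.01032+0.000j S between n1,n3
  Y(R3) = 0.01562+0.000j S between n4,n5
  Y(C1) = 0.000+0.01716j S between n3,n4
  Y(R4) = 0.004505+0.000j S between n2,n0
  Y(R5) = 0.6757+0.000j S between n2,n1
  Y(R6) = 0.01862+0.000j S between n0,n1
  Y(L1) = 0.000-0.4049j S between n3,n1
  Y(R7) = 0.0009091+0.000j S between n4,n3
  Y(R8) = 0.01972+0.000j S between n2,n1
  Y(C2) = 0.000+0.006214j S between n0,n3
  Y(R9) = 0.4566+0.000j S between n5,n4
  I1: injects 0.0176 A into n3 (from n4)
  Y(R10) = 0.02639+0.000j S between n3,n5
  V1: constraint V(n4)−V(n2) = 20.3
Assemble and solve the 6×6 MNA system:
  V(n1)=0.5767+0.1036j  V(n2)=-0.2417-0.3035j  V(n3)=-0.09053+1.553j  V(n4)=20.06-0.3035j  V(n5)=18.99-0.2053j
  i(V1)=-0.5713-0.2977j

-0.09053+1.553j V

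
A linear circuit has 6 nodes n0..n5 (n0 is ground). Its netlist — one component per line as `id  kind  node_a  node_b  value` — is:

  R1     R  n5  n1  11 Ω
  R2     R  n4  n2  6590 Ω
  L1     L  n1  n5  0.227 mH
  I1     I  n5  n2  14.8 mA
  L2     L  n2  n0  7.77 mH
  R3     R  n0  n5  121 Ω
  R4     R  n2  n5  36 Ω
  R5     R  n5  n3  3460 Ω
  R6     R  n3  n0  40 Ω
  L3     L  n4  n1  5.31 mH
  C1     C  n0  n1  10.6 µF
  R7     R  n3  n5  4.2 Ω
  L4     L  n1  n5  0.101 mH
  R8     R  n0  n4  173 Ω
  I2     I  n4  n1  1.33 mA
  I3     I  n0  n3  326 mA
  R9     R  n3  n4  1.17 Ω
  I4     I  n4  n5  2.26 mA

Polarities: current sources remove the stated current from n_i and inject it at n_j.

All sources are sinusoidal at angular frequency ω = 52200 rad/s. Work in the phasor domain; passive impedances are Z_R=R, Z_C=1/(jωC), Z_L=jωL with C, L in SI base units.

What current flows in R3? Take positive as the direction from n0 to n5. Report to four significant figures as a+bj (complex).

Apply KCL at each of the 5 non-ground nodes and solve the resulting linear system.
Node n1: branches {R1, L1, L3, C1, L4, I2} → V_1 = -0.02253-0.5021j
Node n2: branches {R2, I1, L2, R4} → V_2 = 0.7948+0.4586j
Node n3: branches {R5, R6, R7, I3, R9} → V_3 = 1.451+0.3636j
Node n4: branches {R2, L3, R8, I2, R9, I4} → V_4 = 1.434+0.3673j
Node n5: branches {R1, L1, I1, R3, R4, R5, R7, L4, I4} → V_5 = 0.2992+0.3886j

-0.002473-0.003211j A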